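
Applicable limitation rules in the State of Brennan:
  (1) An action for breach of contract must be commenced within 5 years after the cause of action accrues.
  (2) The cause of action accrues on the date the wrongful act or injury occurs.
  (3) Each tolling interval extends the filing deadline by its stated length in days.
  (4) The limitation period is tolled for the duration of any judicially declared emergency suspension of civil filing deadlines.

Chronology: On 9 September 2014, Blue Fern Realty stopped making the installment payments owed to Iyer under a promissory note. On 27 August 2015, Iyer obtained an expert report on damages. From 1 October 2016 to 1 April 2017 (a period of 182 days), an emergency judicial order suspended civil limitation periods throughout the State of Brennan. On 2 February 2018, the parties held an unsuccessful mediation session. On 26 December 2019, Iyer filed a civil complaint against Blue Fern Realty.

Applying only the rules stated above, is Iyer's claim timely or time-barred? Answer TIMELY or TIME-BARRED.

The cause of action accrued on 9 September 2014, the date of the act.
5 years from 9 September 2014 is 9 September 2019.
The emergency suspension of filing deadlines from 1 October 2016 to 1 April 2017 tolled the period for 182 days, extending the deadline to 9 March 2020.
None of the other events listed affects the running of the period under the stated rules.
The 26 December 2019 filing precedes the 9 March 2020 deadline; the claim is timely.

TIMELY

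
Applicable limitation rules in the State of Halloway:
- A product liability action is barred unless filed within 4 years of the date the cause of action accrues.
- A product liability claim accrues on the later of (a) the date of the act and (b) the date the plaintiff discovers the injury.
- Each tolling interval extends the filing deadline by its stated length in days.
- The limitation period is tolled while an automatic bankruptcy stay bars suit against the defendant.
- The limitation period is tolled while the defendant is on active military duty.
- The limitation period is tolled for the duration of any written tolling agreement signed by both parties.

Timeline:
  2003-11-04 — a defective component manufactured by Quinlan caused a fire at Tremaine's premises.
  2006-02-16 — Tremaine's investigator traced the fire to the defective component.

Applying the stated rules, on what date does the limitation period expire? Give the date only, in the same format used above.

2010-02-16

Because discovery on 2006-02-16 post-dates the 2003-11-04 act, accrual under the later-of rule falls on 2006-02-16.
The untolled deadline — 4 years after 2006-02-16 — is 2010-02-16.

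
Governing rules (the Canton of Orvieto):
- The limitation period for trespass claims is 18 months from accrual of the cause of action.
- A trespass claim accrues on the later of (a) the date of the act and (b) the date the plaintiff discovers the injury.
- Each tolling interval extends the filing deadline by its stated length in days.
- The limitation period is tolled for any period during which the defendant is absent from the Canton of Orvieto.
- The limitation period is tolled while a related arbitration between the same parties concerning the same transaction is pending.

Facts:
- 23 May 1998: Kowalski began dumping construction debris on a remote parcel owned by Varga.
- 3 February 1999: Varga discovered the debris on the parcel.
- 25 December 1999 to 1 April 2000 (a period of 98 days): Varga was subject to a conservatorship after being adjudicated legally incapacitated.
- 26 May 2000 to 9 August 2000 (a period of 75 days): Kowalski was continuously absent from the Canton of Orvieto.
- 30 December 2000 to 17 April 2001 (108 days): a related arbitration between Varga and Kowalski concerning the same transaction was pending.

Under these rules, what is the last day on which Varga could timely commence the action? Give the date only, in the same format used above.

Taking the later of the act (23 May 1998) and discovery (3 February 1999), the claim accrued on 3 February 1999.
18 months from 3 February 1999 is 3 August 2000.
The defendant's absence from the jurisdiction from 26 May 2000 to 9 August 2000 tolled the period for 75 days, extending the deadline to 17 October 2000.
The pending related arbitration starting 30 December 2000 came too late — the period had run on 17 October 2000 — and so does not extend the deadline.
Although the plaintiff's incapacity ran from 25 December 1999 to 1 April 2000, the stated rules do not make that a tolling event, so it is disregarded.

17 October 2000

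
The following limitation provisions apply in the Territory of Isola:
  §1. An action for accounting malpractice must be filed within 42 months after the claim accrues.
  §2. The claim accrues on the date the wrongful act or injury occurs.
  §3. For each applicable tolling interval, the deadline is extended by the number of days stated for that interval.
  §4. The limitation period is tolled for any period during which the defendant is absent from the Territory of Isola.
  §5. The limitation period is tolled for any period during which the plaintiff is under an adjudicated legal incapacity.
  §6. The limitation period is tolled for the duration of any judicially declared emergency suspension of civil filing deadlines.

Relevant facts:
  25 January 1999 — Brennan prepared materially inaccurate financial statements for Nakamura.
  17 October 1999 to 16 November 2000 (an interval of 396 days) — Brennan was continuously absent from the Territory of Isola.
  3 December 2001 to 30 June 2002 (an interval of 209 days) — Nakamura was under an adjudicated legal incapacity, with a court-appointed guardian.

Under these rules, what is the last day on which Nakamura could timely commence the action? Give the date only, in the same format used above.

The claim accrued on 25 January 1999, the date of the act.
The untolled deadline — 42 months after 25 January 1999 — is 25 July 2002.
The period was tolled for 396 days by the defendant's absence from the jurisdiction (17 October 1999 to 16 November 2000), pushing the deadline to 25 August 2003.
The plaintiff's legal incapacity from 3 December 2001 to 30 June 2002 tolled the period for 209 days, extending the deadline to 21 March 2004.

21 March 2004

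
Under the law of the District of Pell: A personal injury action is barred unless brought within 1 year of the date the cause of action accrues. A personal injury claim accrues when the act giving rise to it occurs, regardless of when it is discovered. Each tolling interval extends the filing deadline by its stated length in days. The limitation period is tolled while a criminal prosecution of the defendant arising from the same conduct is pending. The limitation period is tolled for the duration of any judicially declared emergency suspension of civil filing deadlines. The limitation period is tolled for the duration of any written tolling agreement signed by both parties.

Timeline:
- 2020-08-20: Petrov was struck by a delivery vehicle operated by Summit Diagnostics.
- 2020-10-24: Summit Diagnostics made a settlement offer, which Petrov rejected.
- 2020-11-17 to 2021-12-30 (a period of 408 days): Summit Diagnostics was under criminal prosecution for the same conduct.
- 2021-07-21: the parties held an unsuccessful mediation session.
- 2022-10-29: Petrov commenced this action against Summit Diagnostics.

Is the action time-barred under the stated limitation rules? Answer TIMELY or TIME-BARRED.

TIME-BARRED

The limitation period began to run on 2020-08-20.
The untolled deadline — 1 year after 2020-08-20 — is 2021-08-20.
Because the pending criminal prosecution ran from 2020-11-17 to 2021-12-30, the deadline is extended by 408 days to 2022-10-02.
The other events in the timeline have no effect on the limitation period under the stated rules.
Filing on 2022-10-29 missed the 2022-10-02 deadline — the action is time-barred.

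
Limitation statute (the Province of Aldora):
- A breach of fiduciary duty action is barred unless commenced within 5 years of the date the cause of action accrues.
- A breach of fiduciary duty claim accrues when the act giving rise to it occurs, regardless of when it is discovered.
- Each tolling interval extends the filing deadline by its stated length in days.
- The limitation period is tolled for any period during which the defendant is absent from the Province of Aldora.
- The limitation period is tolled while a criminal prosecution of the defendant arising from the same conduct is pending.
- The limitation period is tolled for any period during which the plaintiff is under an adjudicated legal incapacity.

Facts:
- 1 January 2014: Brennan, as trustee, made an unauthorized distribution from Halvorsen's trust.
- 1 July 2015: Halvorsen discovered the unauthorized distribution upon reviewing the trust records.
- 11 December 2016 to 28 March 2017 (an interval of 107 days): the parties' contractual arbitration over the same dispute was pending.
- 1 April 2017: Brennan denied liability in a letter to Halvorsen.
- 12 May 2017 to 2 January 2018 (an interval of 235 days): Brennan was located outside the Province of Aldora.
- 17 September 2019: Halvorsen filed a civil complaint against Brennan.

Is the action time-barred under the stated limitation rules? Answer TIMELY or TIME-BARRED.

TIME-BARRED

Accrual is governed by the date of the act, so the period began to run on 1 January 2014; the later discovery on 1 July 2015 is irrelevant under the stated rule.
The untolled deadline — 5 years after 1 January 2014 — is 1 January 2019.
The defendant's absence from the jurisdiction from 12 May 2017 to 2 January 2018 tolled the period for 235 days, extending the deadline to 24 August 2019.
No stated provision tolls the period for a pending arbitration, so the interval from 11 December 2016 to 28 March 2017 has no effect on the deadline.
The other events in the timeline have no effect on the limitation period under the stated rules.
Filing on 17 September 2019 missed the 24 August 2019 deadline — the action is time-barred.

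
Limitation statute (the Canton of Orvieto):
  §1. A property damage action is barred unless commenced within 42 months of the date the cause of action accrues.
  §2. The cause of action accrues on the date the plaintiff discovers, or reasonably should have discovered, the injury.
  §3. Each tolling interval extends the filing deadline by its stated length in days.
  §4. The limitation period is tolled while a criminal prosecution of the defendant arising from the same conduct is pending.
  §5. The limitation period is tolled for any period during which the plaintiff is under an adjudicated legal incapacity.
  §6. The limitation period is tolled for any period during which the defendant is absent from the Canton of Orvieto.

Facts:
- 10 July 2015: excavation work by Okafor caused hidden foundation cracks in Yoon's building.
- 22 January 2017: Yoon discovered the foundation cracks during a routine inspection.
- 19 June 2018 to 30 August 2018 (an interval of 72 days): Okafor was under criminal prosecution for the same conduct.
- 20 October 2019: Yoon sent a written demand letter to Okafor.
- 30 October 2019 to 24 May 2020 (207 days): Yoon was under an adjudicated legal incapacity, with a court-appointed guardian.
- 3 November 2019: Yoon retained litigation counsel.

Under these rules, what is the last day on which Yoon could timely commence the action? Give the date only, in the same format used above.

Under the discovery rule, the claim accrued on 22 January 2017, when Yoon discovered the injury — not on the 10 July 2015 date of the underlying act.
42 months from 22 January 2017 is 22 July 2020.
The pending criminal prosecution from 19 June 2018 to 30 August 2018 tolled the period for 72 days, extending the deadline to 2 October 2020.
The period was tolled for 207 days by the plaintiff's legal incapacity (30 October 2019 to 24 May 2020), pushing the deadline to 27 April 2021.
The other events in the timeline have no effect on the limitation period under the stated rules.

27 April 2021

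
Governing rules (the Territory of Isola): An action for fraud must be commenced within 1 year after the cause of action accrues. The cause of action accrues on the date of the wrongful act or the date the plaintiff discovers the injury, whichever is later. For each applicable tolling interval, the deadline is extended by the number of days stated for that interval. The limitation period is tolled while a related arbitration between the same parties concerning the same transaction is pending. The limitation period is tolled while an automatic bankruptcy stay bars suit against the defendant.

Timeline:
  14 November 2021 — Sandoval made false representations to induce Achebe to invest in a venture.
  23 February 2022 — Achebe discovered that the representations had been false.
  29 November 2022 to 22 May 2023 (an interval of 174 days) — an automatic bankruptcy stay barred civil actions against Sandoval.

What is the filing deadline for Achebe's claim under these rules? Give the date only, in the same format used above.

16 August 2023

Because discovery on 23 February 2022 post-dates the 14 November 2021 act, accrual under the later-of rule falls on 23 February 2022.
1 year from 23 February 2022 is 23 February 2023.
Because the automatic bankruptcy stay ran from 29 November 2022 to 22 May 2023, the deadline is extended by 174 days to 16 August 2023.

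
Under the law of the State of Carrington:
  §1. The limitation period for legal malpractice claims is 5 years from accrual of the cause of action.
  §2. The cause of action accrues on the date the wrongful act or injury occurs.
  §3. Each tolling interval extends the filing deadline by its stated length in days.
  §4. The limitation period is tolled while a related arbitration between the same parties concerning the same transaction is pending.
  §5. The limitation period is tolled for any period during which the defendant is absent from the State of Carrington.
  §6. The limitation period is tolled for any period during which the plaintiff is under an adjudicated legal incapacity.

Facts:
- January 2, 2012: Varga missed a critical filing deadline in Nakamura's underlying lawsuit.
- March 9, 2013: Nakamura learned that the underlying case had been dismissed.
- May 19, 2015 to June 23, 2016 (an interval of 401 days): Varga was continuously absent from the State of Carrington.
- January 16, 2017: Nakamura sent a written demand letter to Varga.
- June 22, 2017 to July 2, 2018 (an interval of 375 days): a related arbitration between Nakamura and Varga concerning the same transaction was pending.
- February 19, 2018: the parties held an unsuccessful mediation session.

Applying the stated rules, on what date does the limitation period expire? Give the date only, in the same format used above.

Because the rule ties accrual to occurrence, the claim accrued on January 2, 2012, not on the March 9, 2013 discovery date.
5 years from January 2, 2012 is January 2, 2017.
The period was tolled for 401 days by the defendant's absence from the jurisdiction (May 19, 2015 to June 23, 2016), pushing the deadline to February 7, 2018.
Because the pending related arbitration ran from June 22, 2017 to July 2, 2018, the deadline is extended by 375 days to February 17, 2019.
Nothing else in the chronology tolls or restarts the period.

February 17, 2019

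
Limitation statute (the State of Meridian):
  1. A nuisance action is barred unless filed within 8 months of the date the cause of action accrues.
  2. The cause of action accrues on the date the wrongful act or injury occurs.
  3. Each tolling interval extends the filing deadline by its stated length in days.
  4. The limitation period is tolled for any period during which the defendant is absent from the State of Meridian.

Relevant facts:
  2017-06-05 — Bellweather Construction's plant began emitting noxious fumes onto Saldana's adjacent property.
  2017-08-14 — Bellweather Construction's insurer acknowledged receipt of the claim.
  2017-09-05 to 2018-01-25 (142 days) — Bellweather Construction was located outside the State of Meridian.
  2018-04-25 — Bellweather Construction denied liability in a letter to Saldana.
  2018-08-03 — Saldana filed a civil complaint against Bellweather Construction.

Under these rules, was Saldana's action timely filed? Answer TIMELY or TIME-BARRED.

TIME-BARRED

The limitation period began to run on 2017-06-05.
8 months from 2017-06-05 is 2018-02-05.
The period was tolled for 142 days by the defendant's absence from the jurisdiction (2017-09-05 to 2018-01-25), pushing the deadline to 2018-06-27.
The other events in the timeline have no effect on the limitation period under the stated rules.
The 2018-08-03 filing falls after the 2018-06-27 deadline; the claim is time-barred.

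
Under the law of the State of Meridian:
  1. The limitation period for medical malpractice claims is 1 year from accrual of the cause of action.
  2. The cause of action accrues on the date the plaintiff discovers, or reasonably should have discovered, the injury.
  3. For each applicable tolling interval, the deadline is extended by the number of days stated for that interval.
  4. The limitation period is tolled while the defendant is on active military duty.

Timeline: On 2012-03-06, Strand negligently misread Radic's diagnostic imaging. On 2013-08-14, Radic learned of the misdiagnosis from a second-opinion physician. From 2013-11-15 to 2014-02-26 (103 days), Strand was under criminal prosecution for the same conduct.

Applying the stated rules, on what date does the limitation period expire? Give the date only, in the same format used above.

2014-08-14

Under the discovery rule, the claim accrued on 2013-08-14, when Radic discovered the injury — not on the 2012-03-06 date of the underlying act.
Adding the 1 year base period to 2013-08-14 gives a deadline of 2014-08-14, before any tolling.
The pending criminal prosecution from 2013-11-15 to 2014-02-26 does not toll the period, because no stated rule makes a criminal prosecution a tolling event.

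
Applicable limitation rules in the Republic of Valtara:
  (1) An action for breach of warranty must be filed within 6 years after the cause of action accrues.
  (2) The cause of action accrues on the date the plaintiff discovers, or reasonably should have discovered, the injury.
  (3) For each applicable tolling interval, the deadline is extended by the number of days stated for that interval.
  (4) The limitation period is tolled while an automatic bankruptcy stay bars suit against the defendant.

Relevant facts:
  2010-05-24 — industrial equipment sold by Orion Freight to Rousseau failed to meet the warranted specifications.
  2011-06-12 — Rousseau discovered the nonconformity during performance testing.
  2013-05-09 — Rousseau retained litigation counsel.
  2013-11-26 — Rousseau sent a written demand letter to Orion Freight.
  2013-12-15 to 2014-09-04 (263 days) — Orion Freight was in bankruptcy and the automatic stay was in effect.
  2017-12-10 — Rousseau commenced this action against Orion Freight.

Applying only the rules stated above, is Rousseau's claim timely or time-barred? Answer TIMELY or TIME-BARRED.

TIMELY

The claim did not accrue until Rousseau discovered the injury on 2011-06-12; the 2010-05-24 act date does not start the clock under the stated rule.
The untolled deadline — 6 years after 2011-06-12 — is 2017-06-12.
The period was tolled for 263 days by the automatic bankruptcy stay (2013-12-15 to 2014-09-04), pushing the deadline to 2018-03-02.
Nothing else in the chronology tolls or restarts the period.
Rousseau filed on 2017-12-10, before the 2018-03-02 deadline, so the action is timely.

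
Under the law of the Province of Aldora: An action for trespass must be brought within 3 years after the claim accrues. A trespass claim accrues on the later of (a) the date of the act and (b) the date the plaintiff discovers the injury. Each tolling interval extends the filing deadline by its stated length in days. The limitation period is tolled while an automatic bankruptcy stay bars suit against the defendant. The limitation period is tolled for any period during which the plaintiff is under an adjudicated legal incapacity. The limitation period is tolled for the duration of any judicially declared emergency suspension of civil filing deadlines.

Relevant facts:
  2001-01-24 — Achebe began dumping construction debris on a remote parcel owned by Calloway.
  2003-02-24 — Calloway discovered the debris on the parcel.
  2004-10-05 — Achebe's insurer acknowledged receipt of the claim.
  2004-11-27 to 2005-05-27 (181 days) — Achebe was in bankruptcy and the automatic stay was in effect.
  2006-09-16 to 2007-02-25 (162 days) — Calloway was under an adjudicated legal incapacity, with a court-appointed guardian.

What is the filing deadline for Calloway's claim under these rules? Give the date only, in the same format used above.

2006-08-24

Because discovery on 2003-02-24 post-dates the 2001-01-24 act, accrual under the later-of rule falls on 2003-02-24.
Adding the 3 years base period to 2003-02-24 gives a deadline of 2006-02-24, before any tolling.
The period was tolled for 181 days by the automatic bankruptcy stay (2004-11-27 to 2005-05-27), pushing the deadline to 2006-08-24.
The plaintiff's legal incapacity starting 2006-09-16 came too late — the period had run on 2006-08-24 — and so does not extend the deadline.
The other events in the timeline have no effect on the limitation period under the stated rules.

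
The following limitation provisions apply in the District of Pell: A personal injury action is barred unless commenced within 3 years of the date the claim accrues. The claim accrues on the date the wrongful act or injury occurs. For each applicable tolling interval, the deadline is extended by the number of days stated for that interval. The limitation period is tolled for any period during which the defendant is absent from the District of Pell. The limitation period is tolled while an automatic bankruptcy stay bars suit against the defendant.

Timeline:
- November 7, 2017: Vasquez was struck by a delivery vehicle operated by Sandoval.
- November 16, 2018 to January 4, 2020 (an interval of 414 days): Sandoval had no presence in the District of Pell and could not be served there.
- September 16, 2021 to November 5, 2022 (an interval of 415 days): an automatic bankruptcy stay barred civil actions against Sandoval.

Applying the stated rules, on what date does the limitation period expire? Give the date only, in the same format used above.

February 14, 2023

The limitation period began to run on November 7, 2017.
Adding the 3 years base period to November 7, 2017 gives a deadline of November 7, 2020, before any tolling.
Because the defendant's absence from the jurisdiction ran from November 16, 2018 to January 4, 2020, the deadline is extended by 414 days to December 26, 2021.
The period was tolled for 415 days by the automatic bankruptcy stay (September 16, 2021 to November 5, 2022), pushing the deadline to February 14, 2023.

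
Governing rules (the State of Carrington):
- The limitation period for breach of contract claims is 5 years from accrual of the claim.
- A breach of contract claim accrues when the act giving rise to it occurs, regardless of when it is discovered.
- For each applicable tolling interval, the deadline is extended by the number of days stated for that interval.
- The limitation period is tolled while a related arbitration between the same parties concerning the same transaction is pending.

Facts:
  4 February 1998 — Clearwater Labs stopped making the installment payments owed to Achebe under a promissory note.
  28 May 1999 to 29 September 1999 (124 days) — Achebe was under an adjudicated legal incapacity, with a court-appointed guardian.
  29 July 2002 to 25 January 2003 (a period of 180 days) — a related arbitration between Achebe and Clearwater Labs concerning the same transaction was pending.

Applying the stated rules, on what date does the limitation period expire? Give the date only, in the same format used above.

3 August 2003

The claim accrued on 4 February 1998, when the wrongful act occurred.
Adding the 5 years base period to 4 February 1998 gives a deadline of 4 February 2003, before any tolling.
The period was tolled for 180 days by the pending related arbitration (29 July 2002 to 25 January 2003), pushing the deadline to 3 August 2003.
No stated provision tolls the period for the plaintiff's incapacity, so the interval from 28 May 1999 to 29 September 1999 has no effect on the deadline.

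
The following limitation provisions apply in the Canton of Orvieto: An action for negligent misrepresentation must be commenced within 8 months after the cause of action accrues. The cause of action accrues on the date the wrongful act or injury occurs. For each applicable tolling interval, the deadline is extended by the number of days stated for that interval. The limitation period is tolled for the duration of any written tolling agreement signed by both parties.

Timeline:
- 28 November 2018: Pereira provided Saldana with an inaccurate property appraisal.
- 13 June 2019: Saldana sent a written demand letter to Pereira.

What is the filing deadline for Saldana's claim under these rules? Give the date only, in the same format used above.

28 July 2019

The cause of action accrued on 28 November 2018, the date of the act.
The untolled deadline — 8 months after 28 November 2018 — is 28 July 2019.
None of the other events listed affects the running of the period under the stated rules.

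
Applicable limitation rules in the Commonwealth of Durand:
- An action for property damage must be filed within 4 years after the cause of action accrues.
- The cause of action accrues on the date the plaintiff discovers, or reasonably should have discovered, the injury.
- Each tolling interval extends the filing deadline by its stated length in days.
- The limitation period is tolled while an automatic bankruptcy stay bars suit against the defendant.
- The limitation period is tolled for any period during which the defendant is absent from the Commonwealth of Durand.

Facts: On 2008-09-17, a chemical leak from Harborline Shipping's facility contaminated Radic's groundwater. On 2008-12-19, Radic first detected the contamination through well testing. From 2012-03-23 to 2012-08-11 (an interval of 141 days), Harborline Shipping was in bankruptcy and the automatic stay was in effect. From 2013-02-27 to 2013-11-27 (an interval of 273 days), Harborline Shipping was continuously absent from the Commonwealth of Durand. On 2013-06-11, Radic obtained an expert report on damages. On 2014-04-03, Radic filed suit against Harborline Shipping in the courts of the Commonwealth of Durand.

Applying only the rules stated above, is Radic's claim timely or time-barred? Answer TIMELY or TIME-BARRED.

TIME-BARRED

The claim did not accrue until Radic discovered the injury on 2008-12-19; the 2008-09-17 act date does not start the clock under the stated rule.
The untolled deadline — 4 years after 2008-12-19 — is 2012-12-19.
The automatic bankruptcy stay from 2012-03-23 to 2012-08-11 tolled the period for 141 days, extending the deadline to 2013-05-09.
The period was tolled for 273 days by the defendant's absence from the jurisdiction (2013-02-27 to 2013-11-27), pushing the deadline to 2014-02-06.
None of the other events listed affects the running of the period under the stated rules.
The 2014-04-03 filing falls after the 2014-02-06 deadline; the claim is time-barred.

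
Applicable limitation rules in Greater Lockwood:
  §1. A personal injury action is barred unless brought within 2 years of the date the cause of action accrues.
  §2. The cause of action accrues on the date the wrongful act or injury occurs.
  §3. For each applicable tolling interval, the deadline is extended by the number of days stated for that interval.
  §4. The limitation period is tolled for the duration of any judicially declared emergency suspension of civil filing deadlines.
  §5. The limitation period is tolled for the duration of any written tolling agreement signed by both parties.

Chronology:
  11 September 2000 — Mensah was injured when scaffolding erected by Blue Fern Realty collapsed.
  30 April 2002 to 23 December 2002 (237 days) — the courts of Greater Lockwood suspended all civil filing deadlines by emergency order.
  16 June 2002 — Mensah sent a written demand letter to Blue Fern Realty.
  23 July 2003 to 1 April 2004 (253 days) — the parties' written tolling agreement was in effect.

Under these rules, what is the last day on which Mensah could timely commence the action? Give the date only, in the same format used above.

The claim accrued on 11 September 2000, when the wrongful act occurred.
The untolled deadline — 2 years after 11 September 2000 — is 11 September 2002.
The emergency suspension of filing deadlines from 30 April 2002 to 23 December 2002 tolled the period for 237 days, extending the deadline to 6 May 2003.
By the time the written tolling agreement began on 23 July 2003, the limitation period had already expired on 6 May 2003; that interval cannot revive it.
The other events in the timeline have no effect on the limitation period under the stated rules.

6 May 2003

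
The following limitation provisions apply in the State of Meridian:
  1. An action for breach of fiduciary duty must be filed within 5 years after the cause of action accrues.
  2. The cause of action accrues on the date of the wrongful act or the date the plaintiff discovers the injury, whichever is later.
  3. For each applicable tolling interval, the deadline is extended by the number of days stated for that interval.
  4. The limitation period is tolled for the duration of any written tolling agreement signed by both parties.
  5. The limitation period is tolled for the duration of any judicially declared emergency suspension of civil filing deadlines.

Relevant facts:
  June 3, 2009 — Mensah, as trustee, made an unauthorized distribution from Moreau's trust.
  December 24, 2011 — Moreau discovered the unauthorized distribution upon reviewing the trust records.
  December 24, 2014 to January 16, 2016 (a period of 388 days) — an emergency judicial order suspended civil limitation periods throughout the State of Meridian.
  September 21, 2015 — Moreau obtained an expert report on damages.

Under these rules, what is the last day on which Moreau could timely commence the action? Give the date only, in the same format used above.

January 16, 2018

Because discovery on December 24, 2011 post-dates the June 3, 2009 act, accrual under the later-of rule falls on December 24, 2011.
The untolled deadline — 5 years after December 24, 2011 — is December 24, 2016.
Because the emergency suspension of filing deadlines ran from December 24, 2014 to January 16, 2016, the deadline is extended by 388 days to January 16, 2018.
None of the other events listed affects the running of the period under the stated rules.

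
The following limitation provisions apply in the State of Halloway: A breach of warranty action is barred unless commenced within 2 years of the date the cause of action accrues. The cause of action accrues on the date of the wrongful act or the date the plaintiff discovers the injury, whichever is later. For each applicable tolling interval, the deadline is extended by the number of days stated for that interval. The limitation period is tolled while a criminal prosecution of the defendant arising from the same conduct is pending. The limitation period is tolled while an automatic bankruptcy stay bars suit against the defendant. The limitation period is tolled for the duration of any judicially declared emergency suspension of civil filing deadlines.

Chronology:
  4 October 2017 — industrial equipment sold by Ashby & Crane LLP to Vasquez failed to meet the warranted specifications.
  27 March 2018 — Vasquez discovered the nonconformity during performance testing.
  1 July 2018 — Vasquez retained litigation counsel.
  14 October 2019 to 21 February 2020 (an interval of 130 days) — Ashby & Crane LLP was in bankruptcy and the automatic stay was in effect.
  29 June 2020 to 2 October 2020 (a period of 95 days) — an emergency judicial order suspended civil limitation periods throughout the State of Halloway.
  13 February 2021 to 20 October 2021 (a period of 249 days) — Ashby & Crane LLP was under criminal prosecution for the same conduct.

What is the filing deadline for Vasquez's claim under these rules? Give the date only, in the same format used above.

The claim accrued on 27 March 2018 — the later of the 4 October 2017 act and the 27 March 2018 discovery.
The untolled deadline — 2 years after 27 March 2018 — is 27 March 2020.
The automatic bankruptcy stay from 14 October 2019 to 21 February 2020 tolled the period for 130 days, extending the deadline to 4 August 2020.
Because the emergency suspension of filing deadlines ran from 29 June 2020 to 2 October 2020, the deadline is extended by 95 days to 7 November 2020.
By the time the pending criminal prosecution began on 13 February 2021, the limitation period had already expired on 7 November 2020; that interval cannot revive it.
The other events in the timeline have no effect on the limitation period under the stated rules.

7 November 2020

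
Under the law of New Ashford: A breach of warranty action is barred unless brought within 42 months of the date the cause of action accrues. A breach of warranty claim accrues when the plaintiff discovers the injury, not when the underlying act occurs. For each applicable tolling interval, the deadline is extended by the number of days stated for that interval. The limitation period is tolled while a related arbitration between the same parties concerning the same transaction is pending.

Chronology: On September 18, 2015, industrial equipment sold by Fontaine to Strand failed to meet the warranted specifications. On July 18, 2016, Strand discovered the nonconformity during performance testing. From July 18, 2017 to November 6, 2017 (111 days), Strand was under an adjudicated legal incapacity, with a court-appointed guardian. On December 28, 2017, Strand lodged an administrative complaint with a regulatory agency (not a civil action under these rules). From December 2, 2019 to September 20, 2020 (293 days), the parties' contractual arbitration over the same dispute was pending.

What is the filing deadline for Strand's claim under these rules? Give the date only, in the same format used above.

November 6, 2020

Under the discovery rule, the claim accrued on July 18, 2016, when Strand discovered the injury — not on the September 18, 2015 date of the underlying act.
42 months from July 18, 2016 is January 18, 2020.
The period was tolled for 293 days by the pending related arbitration (December 2, 2019 to September 20, 2020), pushing the deadline to November 6, 2020.
The plaintiff's legal incapacity from July 18, 2017 to November 6, 2017 does not toll the period, because no stated rule makes the plaintiff's incapacity a tolling event.
None of the other events listed affects the running of the period under the stated rules.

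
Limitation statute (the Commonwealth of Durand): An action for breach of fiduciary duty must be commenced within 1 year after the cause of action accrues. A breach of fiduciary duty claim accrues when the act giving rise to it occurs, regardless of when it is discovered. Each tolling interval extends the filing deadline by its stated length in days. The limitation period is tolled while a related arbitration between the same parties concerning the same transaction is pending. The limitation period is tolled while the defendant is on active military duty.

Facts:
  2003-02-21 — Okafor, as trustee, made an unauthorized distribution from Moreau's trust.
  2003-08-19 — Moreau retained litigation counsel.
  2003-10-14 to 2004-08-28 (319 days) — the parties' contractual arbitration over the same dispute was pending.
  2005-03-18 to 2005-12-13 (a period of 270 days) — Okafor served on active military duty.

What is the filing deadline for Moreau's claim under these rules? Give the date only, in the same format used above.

The cause of action accrued on 2003-02-21, the date of the act.
Adding the 1 year base period to 2003-02-21 gives a deadline of 2004-02-21, before any tolling.
Because the pending related arbitration ran from 2003-10-14 to 2004-08-28, the deadline is extended by 319 days to 2005-01-05.
The defendant's active military service from 2005-03-18 to 2005-12-13 began after the period had already run on 2005-01-05, so it has no tolling effect.
The other events in the timeline have no effect on the limitation period under the stated rules.

2005-01-05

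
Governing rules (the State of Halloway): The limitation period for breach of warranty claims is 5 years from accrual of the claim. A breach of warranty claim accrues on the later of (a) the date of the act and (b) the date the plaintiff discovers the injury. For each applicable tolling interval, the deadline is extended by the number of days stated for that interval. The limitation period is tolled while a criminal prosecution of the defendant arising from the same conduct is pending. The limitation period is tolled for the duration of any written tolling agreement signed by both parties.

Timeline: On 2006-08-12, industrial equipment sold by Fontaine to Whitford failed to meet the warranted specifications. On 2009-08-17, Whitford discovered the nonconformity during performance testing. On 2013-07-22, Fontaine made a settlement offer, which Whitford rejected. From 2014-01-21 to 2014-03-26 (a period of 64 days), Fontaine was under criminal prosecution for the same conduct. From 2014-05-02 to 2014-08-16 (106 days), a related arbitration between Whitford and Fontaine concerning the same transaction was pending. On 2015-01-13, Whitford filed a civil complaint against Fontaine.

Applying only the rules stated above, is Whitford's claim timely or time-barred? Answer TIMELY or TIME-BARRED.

TIME-BARRED

Because discovery on 2009-08-17 post-dates the 2006-08-12 act, accrual under the later-of rule falls on 2009-08-17.
Adding the 5 years base period to 2009-08-17 gives a deadline of 2014-08-17, before any tolling.
The period was tolled for 64 days by the pending criminal prosecution (2014-01-21 to 2014-03-26), pushing the deadline to 2014-10-20.
No stated provision tolls the period for a pending arbitration, so the interval from 2014-05-02 to 2014-08-16 has no effect on the deadline.
Nothing else in the chronology tolls or restarts the period.
Whitford filed on 2015-01-13, after the 2014-10-20 deadline, so the action is time-barred.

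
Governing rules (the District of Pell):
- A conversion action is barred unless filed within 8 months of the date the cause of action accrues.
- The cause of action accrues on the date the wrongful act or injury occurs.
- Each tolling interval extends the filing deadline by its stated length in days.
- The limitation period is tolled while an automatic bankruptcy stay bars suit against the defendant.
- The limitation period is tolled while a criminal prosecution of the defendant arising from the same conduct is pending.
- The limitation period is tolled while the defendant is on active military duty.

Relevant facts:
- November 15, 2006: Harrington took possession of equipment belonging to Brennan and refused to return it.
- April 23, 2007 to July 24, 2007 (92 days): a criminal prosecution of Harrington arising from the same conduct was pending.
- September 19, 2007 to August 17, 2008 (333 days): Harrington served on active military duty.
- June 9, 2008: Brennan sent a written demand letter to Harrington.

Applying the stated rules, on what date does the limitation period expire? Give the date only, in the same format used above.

The cause of action accrued on November 15, 2006, the date of the act.
8 months from November 15, 2006 is July 15, 2007.
The period was tolled for 92 days by the pending criminal prosecution (April 23, 2007 to July 24, 2007), pushing the deadline to October 15, 2007.
The defendant's active military service from September 19, 2007 to August 17, 2008 tolled the period for 333 days, extending the deadline to September 12, 2008.
The other events in the timeline have no effect on the limitation period under the stated rules.

September 12, 2008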